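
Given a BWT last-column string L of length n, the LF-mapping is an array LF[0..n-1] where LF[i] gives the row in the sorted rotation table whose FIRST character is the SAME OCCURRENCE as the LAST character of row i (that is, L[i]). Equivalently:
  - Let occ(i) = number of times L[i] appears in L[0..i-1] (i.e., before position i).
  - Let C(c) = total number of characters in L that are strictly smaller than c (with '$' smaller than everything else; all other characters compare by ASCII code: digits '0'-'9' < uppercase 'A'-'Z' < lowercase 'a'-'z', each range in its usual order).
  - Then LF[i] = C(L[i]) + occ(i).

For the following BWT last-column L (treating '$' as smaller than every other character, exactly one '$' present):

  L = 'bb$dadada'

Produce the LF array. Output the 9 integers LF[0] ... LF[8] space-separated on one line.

Answer: 4 5 0 6 1 7 2 8 3

Derivation:
Char counts: '$':1, 'a':3, 'b':2, 'd':3
C (first-col start): C('$')=0, C('a')=1, C('b')=4, C('d')=6
L[0]='b': occ=0, LF[0]=C('b')+0=4+0=4
L[1]='b': occ=1, LF[1]=C('b')+1=4+1=5
L[2]='$': occ=0, LF[2]=C('$')+0=0+0=0
L[3]='d': occ=0, LF[3]=C('d')+0=6+0=6
L[4]='a': occ=0, LF[4]=C('a')+0=1+0=1
L[5]='d': occ=1, LF[5]=C('d')+1=6+1=7
L[6]='a': occ=1, LF[6]=C('a')+1=1+1=2
L[7]='d': occ=2, LF[7]=C('d')+2=6+2=8
L[8]='a': occ=2, LF[8]=C('a')+2=1+2=3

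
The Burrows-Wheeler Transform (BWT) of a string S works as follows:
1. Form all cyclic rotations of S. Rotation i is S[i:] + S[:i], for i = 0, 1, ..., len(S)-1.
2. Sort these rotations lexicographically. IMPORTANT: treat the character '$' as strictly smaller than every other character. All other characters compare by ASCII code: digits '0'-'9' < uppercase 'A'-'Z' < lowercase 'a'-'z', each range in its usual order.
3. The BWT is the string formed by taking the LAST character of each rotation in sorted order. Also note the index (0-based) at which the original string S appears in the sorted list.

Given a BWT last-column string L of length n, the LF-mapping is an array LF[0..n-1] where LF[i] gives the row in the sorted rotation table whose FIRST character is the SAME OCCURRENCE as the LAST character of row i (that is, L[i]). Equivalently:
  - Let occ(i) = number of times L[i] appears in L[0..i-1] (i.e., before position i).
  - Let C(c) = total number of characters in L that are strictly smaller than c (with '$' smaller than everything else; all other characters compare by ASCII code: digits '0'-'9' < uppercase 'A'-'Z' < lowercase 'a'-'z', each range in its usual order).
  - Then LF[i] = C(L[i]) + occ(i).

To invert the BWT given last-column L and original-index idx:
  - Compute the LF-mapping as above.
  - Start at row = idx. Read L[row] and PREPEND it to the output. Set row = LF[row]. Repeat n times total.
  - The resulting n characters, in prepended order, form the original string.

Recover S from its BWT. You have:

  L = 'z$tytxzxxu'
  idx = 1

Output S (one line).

Answer: ttxxyuzxz$

Derivation:
LF mapping: 8 0 1 7 2 4 9 5 6 3
Walk LF starting at row 1, prepending L[row]:
  step 1: row=1, L[1]='$', prepend. Next row=LF[1]=0
  step 2: row=0, L[0]='z', prepend. Next row=LF[0]=8
  step 3: row=8, L[8]='x', prepend. Next row=LF[8]=6
  step 4: row=6, L[6]='z', prepend. Next row=LF[6]=9
  step 5: row=9, L[9]='u', prepend. Next row=LF[9]=3
  step 6: row=3, L[3]='y', prepend. Next row=LF[3]=7
  step 7: row=7, L[7]='x', prepend. Next row=LF[7]=5
  step 8: row=5, L[5]='x', prepend. Next row=LF[5]=4
  step 9: row=4, L[4]='t', prepend. Next row=LF[4]=2
  step 10: row=2, L[2]='t', prepend. Next row=LF[2]=1
Reversed output: ttxxyuzxz$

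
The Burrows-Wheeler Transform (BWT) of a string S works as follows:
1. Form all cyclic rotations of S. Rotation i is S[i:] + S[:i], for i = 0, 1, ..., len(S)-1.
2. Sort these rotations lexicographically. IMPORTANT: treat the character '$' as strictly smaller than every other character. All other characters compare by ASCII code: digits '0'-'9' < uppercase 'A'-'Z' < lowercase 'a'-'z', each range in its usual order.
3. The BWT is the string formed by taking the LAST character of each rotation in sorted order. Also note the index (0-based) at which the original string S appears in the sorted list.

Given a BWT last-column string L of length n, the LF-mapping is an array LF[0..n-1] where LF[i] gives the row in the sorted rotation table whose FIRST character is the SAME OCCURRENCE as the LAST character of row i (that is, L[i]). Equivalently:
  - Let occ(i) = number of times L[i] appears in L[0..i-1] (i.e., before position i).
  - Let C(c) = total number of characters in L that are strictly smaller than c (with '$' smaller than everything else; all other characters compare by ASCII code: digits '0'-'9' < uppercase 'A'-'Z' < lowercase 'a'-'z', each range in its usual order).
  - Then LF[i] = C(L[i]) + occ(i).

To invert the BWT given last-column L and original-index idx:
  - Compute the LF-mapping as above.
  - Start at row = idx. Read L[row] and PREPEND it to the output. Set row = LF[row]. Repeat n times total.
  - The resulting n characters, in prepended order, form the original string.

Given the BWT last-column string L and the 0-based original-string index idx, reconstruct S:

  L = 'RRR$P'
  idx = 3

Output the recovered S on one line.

LF mapping: 2 3 4 0 1
Walk LF starting at row 3, prepending L[row]:
  step 1: row=3, L[3]='$', prepend. Next row=LF[3]=0
  step 2: row=0, L[0]='R', prepend. Next row=LF[0]=2
  step 3: row=2, L[2]='R', prepend. Next row=LF[2]=4
  step 4: row=4, L[4]='P', prepend. Next row=LF[4]=1
  step 5: row=1, L[1]='R', prepend. Next row=LF[1]=3
Reversed output: RPRR$

Answer: RPRR$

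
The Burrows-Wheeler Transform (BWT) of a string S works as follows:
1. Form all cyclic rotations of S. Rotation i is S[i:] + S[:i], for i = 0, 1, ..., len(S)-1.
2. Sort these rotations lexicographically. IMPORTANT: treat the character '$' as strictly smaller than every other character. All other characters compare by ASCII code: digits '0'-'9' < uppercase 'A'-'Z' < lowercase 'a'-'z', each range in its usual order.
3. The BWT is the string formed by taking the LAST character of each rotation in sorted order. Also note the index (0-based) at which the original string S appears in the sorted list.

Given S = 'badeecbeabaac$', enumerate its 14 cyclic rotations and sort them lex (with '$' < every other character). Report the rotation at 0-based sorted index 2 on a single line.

Answer: abaac$badeecbe

Derivation:
All 14 rotations (rotation i = S[i:]+S[:i]):
  rot[0] = badeecbeabaac$
  rot[1] = adeecbeabaac$b
  rot[2] = deecbeabaac$ba
  rot[3] = eecbeabaac$bad
  rot[4] = ecbeabaac$bade
  rot[5] = cbeabaac$badee
  rot[6] = beabaac$badeec
  rot[7] = eabaac$badeecb
  rot[8] = abaac$badeecbe
  rot[9] = baac$badeecbea
  rot[10] = aac$badeecbeab
  rot[11] = ac$badeecbeaba
  rot[12] = c$badeecbeabaa
  rot[13] = $badeecbeabaac
Sorted (with $ < everything):
  sorted[0] = $badeecbeabaac
  sorted[1] = aac$badeecbeab
  sorted[2] = abaac$badeecbe
  sorted[3] = ac$badeecbeaba
  sorted[4] = adeecbeabaac$b
  sorted[5] = baac$badeecbea
  sorted[6] = badeecbeabaac$
  sorted[7] = beabaac$badeec
  sorted[8] = c$badeecbeabaa
  sorted[9] = cbeabaac$badee
  sorted[10] = deecbeabaac$ba
  sorted[11] = eabaac$badeecb
  sorted[12] = ecbeabaac$bade
  sorted[13] = eecbeabaac$bad
sorted[2] = abaac$badeecbe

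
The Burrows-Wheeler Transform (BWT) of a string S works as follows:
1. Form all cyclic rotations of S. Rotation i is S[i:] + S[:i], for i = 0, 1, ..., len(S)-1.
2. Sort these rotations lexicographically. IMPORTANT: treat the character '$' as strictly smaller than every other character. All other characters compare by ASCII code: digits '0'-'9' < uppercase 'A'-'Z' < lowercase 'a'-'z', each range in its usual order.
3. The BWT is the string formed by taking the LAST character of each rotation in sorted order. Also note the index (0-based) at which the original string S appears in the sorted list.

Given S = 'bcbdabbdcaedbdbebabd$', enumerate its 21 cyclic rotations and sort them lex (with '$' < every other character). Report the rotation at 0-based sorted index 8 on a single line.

Answer: bdabbdcaedbdbebabd$bc

Derivation:
All 21 rotations (rotation i = S[i:]+S[:i]):
  rot[0] = bcbdabbdcaedbdbebabd$
  rot[1] = cbdabbdcaedbdbebabd$b
  rot[2] = bdabbdcaedbdbebabd$bc
  rot[3] = dabbdcaedbdbebabd$bcb
  rot[4] = abbdcaedbdbebabd$bcbd
  rot[5] = bbdcaedbdbebabd$bcbda
  rot[6] = bdcaedbdbebabd$bcbdab
  rot[7] = dcaedbdbebabd$bcbdabb
  rot[8] = caedbdbebabd$bcbdabbd
  rot[9] = aedbdbebabd$bcbdabbdc
  rot[10] = edbdbebabd$bcbdabbdca
  rot[11] = dbdbebabd$bcbdabbdcae
  rot[12] = bdbebabd$bcbdabbdcaed
  rot[13] = dbebabd$bcbdabbdcaedb
  rot[14] = bebabd$bcbdabbdcaedbd
  rot[15] = ebabd$bcbdabbdcaedbdb
  rot[16] = babd$bcbdabbdcaedbdbe
  rot[17] = abd$bcbdabbdcaedbdbeb
  rot[18] = bd$bcbdabbdcaedbdbeba
  rot[19] = d$bcbdabbdcaedbdbebab
  rot[20] = $bcbdabbdcaedbdbebabd
Sorted (with $ < everything):
  sorted[0] = $bcbdabbdcaedbdbebabd
  sorted[1] = abbdcaedbdbebabd$bcbd
  sorted[2] = abd$bcbdabbdcaedbdbeb
  sorted[3] = aedbdbebabd$bcbdabbdc
  sorted[4] = babd$bcbdabbdcaedbdbe
  sorted[5] = bbdcaedbdbebabd$bcbda
  sorted[6] = bcbdabbdcaedbdbebabd$
  sorted[7] = bd$bcbdabbdcaedbdbeba
  sorted[8] = bdabbdcaedbdbebabd$bc
  sorted[9] = bdbebabd$bcbdabbdcaed
  sorted[10] = bdcaedbdbebabd$bcbdab
  sorted[11] = bebabd$bcbdabbdcaedbd
  sorted[12] = caedbdbebabd$bcbdabbd
  sorted[13] = cbdabbdcaedbdbebabd$b
  sorted[14] = d$bcbdabbdcaedbdbebab
  sorted[15] = dabbdcaedbdbebabd$bcb
  sorted[16] = dbdbebabd$bcbdabbdcae
  sorted[17] = dbebabd$bcbdabbdcaedb
  sorted[18] = dcaedbdbebabd$bcbdabb
  sorted[19] = ebabd$bcbdabbdcaedbdb
  sorted[20] = edbdbebabd$bcbdabbdca
sorted[8] = bdabbdcaedbdbebabd$bc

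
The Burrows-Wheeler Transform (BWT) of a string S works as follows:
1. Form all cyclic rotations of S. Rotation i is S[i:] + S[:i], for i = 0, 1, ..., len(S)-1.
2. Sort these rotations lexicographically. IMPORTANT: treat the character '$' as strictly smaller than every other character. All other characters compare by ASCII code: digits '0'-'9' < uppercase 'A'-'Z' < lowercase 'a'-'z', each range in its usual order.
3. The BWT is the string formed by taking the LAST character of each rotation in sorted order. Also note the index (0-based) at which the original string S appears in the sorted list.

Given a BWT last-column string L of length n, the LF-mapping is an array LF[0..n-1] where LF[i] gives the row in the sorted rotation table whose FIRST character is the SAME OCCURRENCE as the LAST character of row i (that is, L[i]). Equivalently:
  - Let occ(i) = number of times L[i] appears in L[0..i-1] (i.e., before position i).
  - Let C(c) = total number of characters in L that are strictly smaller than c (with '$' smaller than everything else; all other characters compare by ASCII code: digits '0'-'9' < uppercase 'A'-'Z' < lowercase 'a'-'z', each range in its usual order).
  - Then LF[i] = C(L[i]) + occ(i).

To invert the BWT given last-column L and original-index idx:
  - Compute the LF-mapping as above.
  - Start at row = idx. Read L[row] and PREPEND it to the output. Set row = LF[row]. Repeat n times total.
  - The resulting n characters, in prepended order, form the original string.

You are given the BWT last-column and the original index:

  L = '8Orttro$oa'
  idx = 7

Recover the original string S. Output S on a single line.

LF mapping: 1 2 6 8 9 7 4 0 5 3
Walk LF starting at row 7, prepending L[row]:
  step 1: row=7, L[7]='$', prepend. Next row=LF[7]=0
  step 2: row=0, L[0]='8', prepend. Next row=LF[0]=1
  step 3: row=1, L[1]='O', prepend. Next row=LF[1]=2
  step 4: row=2, L[2]='r', prepend. Next row=LF[2]=6
  step 5: row=6, L[6]='o', prepend. Next row=LF[6]=4
  step 6: row=4, L[4]='t', prepend. Next row=LF[4]=9
  step 7: row=9, L[9]='a', prepend. Next row=LF[9]=3
  step 8: row=3, L[3]='t', prepend. Next row=LF[3]=8
  step 9: row=8, L[8]='o', prepend. Next row=LF[8]=5
  step 10: row=5, L[5]='r', prepend. Next row=LF[5]=7
Reversed output: rotatorO8$

Answer: rotatorO8$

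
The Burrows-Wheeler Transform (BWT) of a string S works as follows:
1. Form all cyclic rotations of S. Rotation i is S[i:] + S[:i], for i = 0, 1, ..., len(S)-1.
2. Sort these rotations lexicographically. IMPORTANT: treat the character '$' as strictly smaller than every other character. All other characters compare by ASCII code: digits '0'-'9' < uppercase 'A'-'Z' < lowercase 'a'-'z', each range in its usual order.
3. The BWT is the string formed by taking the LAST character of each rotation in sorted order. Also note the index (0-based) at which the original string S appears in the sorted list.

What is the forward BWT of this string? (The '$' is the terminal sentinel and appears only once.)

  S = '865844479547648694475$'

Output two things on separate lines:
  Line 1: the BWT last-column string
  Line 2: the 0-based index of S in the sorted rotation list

All 22 rotations (rotation i = S[i:]+S[:i]):
  rot[0] = 865844479547648694475$
  rot[1] = 65844479547648694475$8
  rot[2] = 5844479547648694475$86
  rot[3] = 844479547648694475$865
  rot[4] = 44479547648694475$8658
  rot[5] = 4479547648694475$86584
  rot[6] = 479547648694475$865844
  rot[7] = 79547648694475$8658444
  rot[8] = 9547648694475$86584447
  rot[9] = 547648694475$865844479
  rot[10] = 47648694475$8658444795
  rot[11] = 7648694475$86584447954
  rot[12] = 648694475$865844479547
  rot[13] = 48694475$8658444795476
  rot[14] = 8694475$86584447954764
  rot[15] = 694475$865844479547648
  rot[16] = 94475$8658444795476486
  rot[17] = 4475$86584447954764869
  rot[18] = 475$865844479547648694
  rot[19] = 75$8658444795476486944
  rot[20] = 5$86584447954764869447
  rot[21] = $865844479547648694475
Sorted (with $ < everything):
  sorted[0] = $865844479547648694475  (last char: '5')
  sorted[1] = 44479547648694475$8658  (last char: '8')
  sorted[2] = 4475$86584447954764869  (last char: '9')
  sorted[3] = 4479547648694475$86584  (last char: '4')
  sorted[4] = 475$865844479547648694  (last char: '4')
  sorted[5] = 47648694475$8658444795  (last char: '5')
  sorted[6] = 479547648694475$865844  (last char: '4')
  sorted[7] = 48694475$8658444795476  (last char: '6')
  sorted[8] = 5$86584447954764869447  (last char: '7')
  sorted[9] = 547648694475$865844479  (last char: '9')
  sorted[10] = 5844479547648694475$86  (last char: '6')
  sorted[11] = 648694475$865844479547  (last char: '7')
  sorted[12] = 65844479547648694475$8  (last char: '8')
  sorted[13] = 694475$865844479547648  (last char: '8')
  sorted[14] = 75$8658444795476486944  (last char: '4')
  sorted[15] = 7648694475$86584447954  (last char: '4')
  sorted[16] = 79547648694475$8658444  (last char: '4')
  sorted[17] = 844479547648694475$865  (last char: '5')
  sorted[18] = 865844479547648694475$  (last char: '$')
  sorted[19] = 8694475$86584447954764  (last char: '4')
  sorted[20] = 94475$8658444795476486  (last char: '6')
  sorted[21] = 9547648694475$86584447  (last char: '7')
Last column: 589445467967884445$467
Original string S is at sorted index 18

Answer: 589445467967884445$467
18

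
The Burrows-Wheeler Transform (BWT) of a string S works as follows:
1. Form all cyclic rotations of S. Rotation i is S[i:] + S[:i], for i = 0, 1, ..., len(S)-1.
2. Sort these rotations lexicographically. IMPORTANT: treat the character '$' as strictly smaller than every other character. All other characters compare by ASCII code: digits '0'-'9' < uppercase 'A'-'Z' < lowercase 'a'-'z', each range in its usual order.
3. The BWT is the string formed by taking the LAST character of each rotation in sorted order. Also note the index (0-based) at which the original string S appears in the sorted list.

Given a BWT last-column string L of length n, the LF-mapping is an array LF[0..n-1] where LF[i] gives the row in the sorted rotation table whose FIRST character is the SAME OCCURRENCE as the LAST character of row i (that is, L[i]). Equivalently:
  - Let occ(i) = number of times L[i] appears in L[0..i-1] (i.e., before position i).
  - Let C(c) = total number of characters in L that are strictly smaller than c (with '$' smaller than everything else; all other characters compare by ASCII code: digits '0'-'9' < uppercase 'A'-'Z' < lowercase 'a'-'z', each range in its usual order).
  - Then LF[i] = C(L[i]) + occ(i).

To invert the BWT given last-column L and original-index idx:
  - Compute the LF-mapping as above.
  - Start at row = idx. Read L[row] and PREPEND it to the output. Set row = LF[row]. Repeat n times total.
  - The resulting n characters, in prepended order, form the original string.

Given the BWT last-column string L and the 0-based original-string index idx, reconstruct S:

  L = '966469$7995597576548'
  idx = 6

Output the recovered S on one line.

Answer: 5964965764569589779$

Derivation:
LF mapping: 15 7 8 1 9 16 0 11 17 18 3 4 19 12 5 13 10 6 2 14
Walk LF starting at row 6, prepending L[row]:
  step 1: row=6, L[6]='$', prepend. Next row=LF[6]=0
  step 2: row=0, L[0]='9', prepend. Next row=LF[0]=15
  step 3: row=15, L[15]='7', prepend. Next row=LF[15]=13
  step 4: row=13, L[13]='7', prepend. Next row=LF[13]=12
  step 5: row=12, L[12]='9', prepend. Next row=LF[12]=19
  step 6: row=19, L[19]='8', prepend. Next row=LF[19]=14
  step 7: row=14, L[14]='5', prepend. Next row=LF[14]=5
  step 8: row=5, L[5]='9', prepend. Next row=LF[5]=16
  step 9: row=16, L[16]='6', prepend. Next row=LF[16]=10
  step 10: row=10, L[10]='5', prepend. Next row=LF[10]=3
  step 11: row=3, L[3]='4', prepend. Next row=LF[3]=1
  step 12: row=1, L[1]='6', prepend. Next row=LF[1]=7
  step 13: row=7, L[7]='7', prepend. Next row=LF[7]=11
  step 14: row=11, L[11]='5', prepend. Next row=LF[11]=4
  step 15: row=4, L[4]='6', prepend. Next row=LF[4]=9
  step 16: row=9, L[9]='9', prepend. Next row=LF[9]=18
  step 17: row=18, L[18]='4', prepend. Next row=LF[18]=2
  step 18: row=2, L[2]='6', prepend. Next row=LF[2]=8
  step 19: row=8, L[8]='9', prepend. Next row=LF[8]=17
  step 20: row=17, L[17]='5', prepend. Next row=LF[17]=6
Reversed output: 5964965764569589779$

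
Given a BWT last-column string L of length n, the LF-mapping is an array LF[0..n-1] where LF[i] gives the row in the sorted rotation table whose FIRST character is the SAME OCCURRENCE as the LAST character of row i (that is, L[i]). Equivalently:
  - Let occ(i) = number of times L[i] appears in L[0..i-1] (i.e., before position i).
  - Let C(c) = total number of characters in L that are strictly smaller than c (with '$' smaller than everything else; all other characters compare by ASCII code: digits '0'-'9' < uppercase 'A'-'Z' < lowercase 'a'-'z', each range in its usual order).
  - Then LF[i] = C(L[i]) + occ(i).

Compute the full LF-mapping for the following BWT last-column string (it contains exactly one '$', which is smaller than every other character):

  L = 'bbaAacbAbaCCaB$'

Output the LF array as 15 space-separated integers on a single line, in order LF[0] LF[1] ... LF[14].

Char counts: '$':1, 'A':2, 'B':1, 'C':2, 'a':4, 'b':4, 'c':1
C (first-col start): C('$')=0, C('A')=1, C('B')=3, C('C')=4, C('a')=6, C('b')=10, C('c')=14
L[0]='b': occ=0, LF[0]=C('b')+0=10+0=10
L[1]='b': occ=1, LF[1]=C('b')+1=10+1=11
L[2]='a': occ=0, LF[2]=C('a')+0=6+0=6
L[3]='A': occ=0, LF[3]=C('A')+0=1+0=1
L[4]='a': occ=1, LF[4]=C('a')+1=6+1=7
L[5]='c': occ=0, LF[5]=C('c')+0=14+0=14
L[6]='b': occ=2, LF[6]=C('b')+2=10+2=12
L[7]='A': occ=1, LF[7]=C('A')+1=1+1=2
L[8]='b': occ=3, LF[8]=C('b')+3=10+3=13
L[9]='a': occ=2, LF[9]=C('a')+2=6+2=8
L[10]='C': occ=0, LF[10]=C('C')+0=4+0=4
L[11]='C': occ=1, LF[11]=C('C')+1=4+1=5
L[12]='a': occ=3, LF[12]=C('a')+3=6+3=9
L[13]='B': occ=0, LF[13]=C('B')+0=3+0=3
L[14]='$': occ=0, LF[14]=C('$')+0=0+0=0

Answer: 10 11 6 1 7 14 12 2 13 8 4 5 9 3 0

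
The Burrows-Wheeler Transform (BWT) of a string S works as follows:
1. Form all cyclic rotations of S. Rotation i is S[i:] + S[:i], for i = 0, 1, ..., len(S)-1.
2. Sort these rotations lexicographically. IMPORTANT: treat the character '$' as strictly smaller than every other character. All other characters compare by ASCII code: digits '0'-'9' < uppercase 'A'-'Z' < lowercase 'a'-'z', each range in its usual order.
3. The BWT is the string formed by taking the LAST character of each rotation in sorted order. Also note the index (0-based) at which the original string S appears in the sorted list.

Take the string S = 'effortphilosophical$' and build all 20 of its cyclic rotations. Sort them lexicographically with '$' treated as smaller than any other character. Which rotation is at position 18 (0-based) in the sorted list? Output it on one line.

All 20 rotations (rotation i = S[i:]+S[:i]):
  rot[0] = effortphilosophical$
  rot[1] = ffortphilosophical$e
  rot[2] = fortphilosophical$ef
  rot[3] = ortphilosophical$eff
  rot[4] = rtphilosophical$effo
  rot[5] = tphilosophical$effor
  rot[6] = philosophical$effort
  rot[7] = hilosophical$effortp
  rot[8] = ilosophical$effortph
  rot[9] = losophical$effortphi
  rot[10] = osophical$effortphil
  rot[11] = sophical$effortphilo
  rot[12] = ophical$effortphilos
  rot[13] = phical$effortphiloso
  rot[14] = hical$effortphilosop
  rot[15] = ical$effortphilosoph
  rot[16] = cal$effortphilosophi
  rot[17] = al$effortphilosophic
  rot[18] = l$effortphilosophica
  rot[19] = $effortphilosophical
Sorted (with $ < everything):
  sorted[0] = $effortphilosophical
  sorted[1] = al$effortphilosophic
  sorted[2] = cal$effortphilosophi
  sorted[3] = effortphilosophical$
  sorted[4] = ffortphilosophical$e
  sorted[5] = fortphilosophical$ef
  sorted[6] = hical$effortphilosop
  sorted[7] = hilosophical$effortp
  sorted[8] = ical$effortphilosoph
  sorted[9] = ilosophical$effortph
  sorted[10] = l$effortphilosophica
  sorted[11] = losophical$effortphi
  sorted[12] = ophical$effortphilos
  sorted[13] = ortphilosophical$eff
  sorted[14] = osophical$effortphil
  sorted[15] = phical$effortphiloso
  sorted[16] = philosophical$effort
  sorted[17] = rtphilosophical$effo
  sorted[18] = sophical$effortphilo
  sorted[19] = tphilosophical$effor
sorted[18] = sophical$effortphilo

Answer: sophical$effortphilo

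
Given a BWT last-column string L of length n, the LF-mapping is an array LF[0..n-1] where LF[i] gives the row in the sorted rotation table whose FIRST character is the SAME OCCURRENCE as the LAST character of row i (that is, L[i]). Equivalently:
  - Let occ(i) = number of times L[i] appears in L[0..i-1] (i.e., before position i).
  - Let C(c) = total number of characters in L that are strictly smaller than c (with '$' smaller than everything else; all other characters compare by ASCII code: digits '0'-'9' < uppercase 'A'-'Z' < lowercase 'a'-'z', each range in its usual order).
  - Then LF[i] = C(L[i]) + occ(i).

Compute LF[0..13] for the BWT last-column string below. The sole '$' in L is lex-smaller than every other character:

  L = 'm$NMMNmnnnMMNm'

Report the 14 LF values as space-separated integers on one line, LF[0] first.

Answer: 8 0 5 1 2 6 9 11 12 13 3 4 7 10

Derivation:
Char counts: '$':1, 'M':4, 'N':3, 'm':3, 'n':3
C (first-col start): C('$')=0, C('M')=1, C('N')=5, C('m')=8, C('n')=11
L[0]='m': occ=0, LF[0]=C('m')+0=8+0=8
L[1]='$': occ=0, LF[1]=C('$')+0=0+0=0
L[2]='N': occ=0, LF[2]=C('N')+0=5+0=5
L[3]='M': occ=0, LF[3]=C('M')+0=1+0=1
L[4]='M': occ=1, LF[4]=C('M')+1=1+1=2
L[5]='N': occ=1, LF[5]=C('N')+1=5+1=6
L[6]='m': occ=1, LF[6]=C('m')+1=8+1=9
L[7]='n': occ=0, LF[7]=C('n')+0=11+0=11
L[8]='n': occ=1, LF[8]=C('n')+1=11+1=12
L[9]='n': occ=2, LF[9]=C('n')+2=11+2=13
L[10]='M': occ=2, LF[10]=C('M')+2=1+2=3
L[11]='M': occ=3, LF[11]=C('M')+3=1+3=4
L[12]='N': occ=2, LF[12]=C('N')+2=5+2=7
L[13]='m': occ=2, LF[13]=C('m')+2=8+2=10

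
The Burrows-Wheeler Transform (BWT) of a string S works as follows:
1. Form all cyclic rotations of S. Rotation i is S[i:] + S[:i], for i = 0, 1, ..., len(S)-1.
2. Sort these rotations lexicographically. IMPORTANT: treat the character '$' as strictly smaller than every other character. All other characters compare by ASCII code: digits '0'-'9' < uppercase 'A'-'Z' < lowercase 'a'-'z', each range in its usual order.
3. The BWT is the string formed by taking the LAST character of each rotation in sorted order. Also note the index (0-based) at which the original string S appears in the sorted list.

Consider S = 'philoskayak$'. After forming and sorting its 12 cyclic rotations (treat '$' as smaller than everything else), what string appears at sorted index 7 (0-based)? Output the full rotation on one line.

All 12 rotations (rotation i = S[i:]+S[:i]):
  rot[0] = philoskayak$
  rot[1] = hiloskayak$p
  rot[2] = iloskayak$ph
  rot[3] = loskayak$phi
  rot[4] = oskayak$phil
  rot[5] = skayak$philo
  rot[6] = kayak$philos
  rot[7] = ayak$philosk
  rot[8] = yak$philoska
  rot[9] = ak$philoskay
  rot[10] = k$philoskaya
  rot[11] = $philoskayak
Sorted (with $ < everything):
  sorted[0] = $philoskayak
  sorted[1] = ak$philoskay
  sorted[2] = ayak$philosk
  sorted[3] = hiloskayak$p
  sorted[4] = iloskayak$ph
  sorted[5] = k$philoskaya
  sorted[6] = kayak$philos
  sorted[7] = loskayak$phi
  sorted[8] = oskayak$phil
  sorted[9] = philoskayak$
  sorted[10] = skayak$philo
  sorted[11] = yak$philoska
sorted[7] = loskayak$phi

Answer: loskayak$phi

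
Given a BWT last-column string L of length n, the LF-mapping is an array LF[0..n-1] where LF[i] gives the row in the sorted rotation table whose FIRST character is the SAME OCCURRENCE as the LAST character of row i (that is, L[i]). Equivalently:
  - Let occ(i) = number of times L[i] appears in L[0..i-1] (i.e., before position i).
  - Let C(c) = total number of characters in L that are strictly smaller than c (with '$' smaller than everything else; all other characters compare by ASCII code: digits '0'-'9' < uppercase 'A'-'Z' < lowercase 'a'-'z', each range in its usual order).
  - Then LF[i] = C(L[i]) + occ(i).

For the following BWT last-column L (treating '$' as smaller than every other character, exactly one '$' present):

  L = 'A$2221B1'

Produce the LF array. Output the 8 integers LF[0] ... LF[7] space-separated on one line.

Char counts: '$':1, '1':2, '2':3, 'A':1, 'B':1
C (first-col start): C('$')=0, C('1')=1, C('2')=3, C('A')=6, C('B')=7
L[0]='A': occ=0, LF[0]=C('A')+0=6+0=6
L[1]='$': occ=0, LF[1]=C('$')+0=0+0=0
L[2]='2': occ=0, LF[2]=C('2')+0=3+0=3
L[3]='2': occ=1, LF[3]=C('2')+1=3+1=4
L[4]='2': occ=2, LF[4]=C('2')+2=3+2=5
L[5]='1': occ=0, LF[5]=C('1')+0=1+0=1
L[6]='B': occ=0, LF[6]=C('B')+0=7+0=7
L[7]='1': occ=1, LF[7]=C('1')+1=1+1=2

Answer: 6 0 3 4 5 1 7 2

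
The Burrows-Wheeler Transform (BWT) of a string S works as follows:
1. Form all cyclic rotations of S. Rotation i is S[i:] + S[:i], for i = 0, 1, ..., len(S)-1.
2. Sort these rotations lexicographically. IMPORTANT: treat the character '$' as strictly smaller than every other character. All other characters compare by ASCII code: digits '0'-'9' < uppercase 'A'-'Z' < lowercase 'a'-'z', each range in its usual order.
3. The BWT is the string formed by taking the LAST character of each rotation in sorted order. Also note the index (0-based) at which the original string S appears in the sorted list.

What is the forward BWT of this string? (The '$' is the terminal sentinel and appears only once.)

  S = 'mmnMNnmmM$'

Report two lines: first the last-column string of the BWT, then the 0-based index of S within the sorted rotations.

Answer: MmnMmn$mmN
6

Derivation:
All 10 rotations (rotation i = S[i:]+S[:i]):
  rot[0] = mmnMNnmmM$
  rot[1] = mnMNnmmM$m
  rot[2] = nMNnmmM$mm
  rot[3] = MNnmmM$mmn
  rot[4] = NnmmM$mmnM
  rot[5] = nmmM$mmnMN
  rot[6] = mmM$mmnMNn
  rot[7] = mM$mmnMNnm
  rot[8] = M$mmnMNnmm
  rot[9] = $mmnMNnmmM
Sorted (with $ < everything):
  sorted[0] = $mmnMNnmmM  (last char: 'M')
  sorted[1] = M$mmnMNnmm  (last char: 'm')
  sorted[2] = MNnmmM$mmn  (last char: 'n')
  sorted[3] = NnmmM$mmnM  (last char: 'M')
  sorted[4] = mM$mmnMNnm  (last char: 'm')
  sorted[5] = mmM$mmnMNn  (last char: 'n')
  sorted[6] = mmnMNnmmM$  (last char: '$')
  sorted[7] = mnMNnmmM$m  (last char: 'm')
  sorted[8] = nMNnmmM$mm  (last char: 'm')
  sorted[9] = nmmM$mmnMN  (last char: 'N')
Last column: MmnMmn$mmN
Original string S is at sorted index 6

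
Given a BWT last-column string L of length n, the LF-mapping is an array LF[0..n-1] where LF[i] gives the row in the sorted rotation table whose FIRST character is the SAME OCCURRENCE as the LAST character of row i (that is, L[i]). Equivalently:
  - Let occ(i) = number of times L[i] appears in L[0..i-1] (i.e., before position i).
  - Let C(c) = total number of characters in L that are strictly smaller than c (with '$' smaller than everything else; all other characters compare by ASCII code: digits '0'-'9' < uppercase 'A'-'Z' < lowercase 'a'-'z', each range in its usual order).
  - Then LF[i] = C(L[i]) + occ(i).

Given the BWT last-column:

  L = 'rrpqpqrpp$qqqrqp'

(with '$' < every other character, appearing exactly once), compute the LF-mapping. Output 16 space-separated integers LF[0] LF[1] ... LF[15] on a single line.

Answer: 12 13 1 6 2 7 14 3 4 0 8 9 10 15 11 5

Derivation:
Char counts: '$':1, 'p':5, 'q':6, 'r':4
C (first-col start): C('$')=0, C('p')=1, C('q')=6, C('r')=12
L[0]='r': occ=0, LF[0]=C('r')+0=12+0=12
L[1]='r': occ=1, LF[1]=C('r')+1=12+1=13
L[2]='p': occ=0, LF[2]=C('p')+0=1+0=1
L[3]='q': occ=0, LF[3]=C('q')+0=6+0=6
L[4]='p': occ=1, LF[4]=C('p')+1=1+1=2
L[5]='q': occ=1, LF[5]=C('q')+1=6+1=7
L[6]='r': occ=2, LF[6]=C('r')+2=12+2=14
L[7]='p': occ=2, LF[7]=C('p')+2=1+2=3
L[8]='p': occ=3, LF[8]=C('p')+3=1+3=4
L[9]='$': occ=0, LF[9]=C('$')+0=0+0=0
L[10]='q': occ=2, LF[10]=C('q')+2=6+2=8
L[11]='q': occ=3, LF[11]=C('q')+3=6+3=9
L[12]='q': occ=4, LF[12]=C('q')+4=6+4=10
L[13]='r': occ=3, LF[13]=C('r')+3=12+3=15
L[14]='q': occ=5, LF[14]=C('q')+5=6+5=11
L[15]='p': occ=4, LF[15]=C('p')+4=1+4=5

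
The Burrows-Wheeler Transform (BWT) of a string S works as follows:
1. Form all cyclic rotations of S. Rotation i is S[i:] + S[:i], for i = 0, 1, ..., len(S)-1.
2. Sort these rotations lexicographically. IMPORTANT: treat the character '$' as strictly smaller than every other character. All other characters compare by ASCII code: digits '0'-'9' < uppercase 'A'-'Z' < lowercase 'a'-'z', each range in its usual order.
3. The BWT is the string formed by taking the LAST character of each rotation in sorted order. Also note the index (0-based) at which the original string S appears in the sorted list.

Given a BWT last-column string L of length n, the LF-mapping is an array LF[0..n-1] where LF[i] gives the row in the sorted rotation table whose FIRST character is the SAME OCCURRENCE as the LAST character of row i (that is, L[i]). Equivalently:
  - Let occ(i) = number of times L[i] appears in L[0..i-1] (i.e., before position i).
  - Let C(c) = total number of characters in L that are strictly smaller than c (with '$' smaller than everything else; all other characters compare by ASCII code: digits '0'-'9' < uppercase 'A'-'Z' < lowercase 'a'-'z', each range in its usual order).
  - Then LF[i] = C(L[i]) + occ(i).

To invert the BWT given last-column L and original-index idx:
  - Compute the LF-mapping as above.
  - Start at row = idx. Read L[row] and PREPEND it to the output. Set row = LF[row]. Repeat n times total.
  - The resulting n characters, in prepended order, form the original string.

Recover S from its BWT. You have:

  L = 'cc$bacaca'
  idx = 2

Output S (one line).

LF mapping: 5 6 0 4 1 7 2 8 3
Walk LF starting at row 2, prepending L[row]:
  step 1: row=2, L[2]='$', prepend. Next row=LF[2]=0
  step 2: row=0, L[0]='c', prepend. Next row=LF[0]=5
  step 3: row=5, L[5]='c', prepend. Next row=LF[5]=7
  step 4: row=7, L[7]='c', prepend. Next row=LF[7]=8
  step 5: row=8, L[8]='a', prepend. Next row=LF[8]=3
  step 6: row=3, L[3]='b', prepend. Next row=LF[3]=4
  step 7: row=4, L[4]='a', prepend. Next row=LF[4]=1
  step 8: row=1, L[1]='c', prepend. Next row=LF[1]=6
  step 9: row=6, L[6]='a', prepend. Next row=LF[6]=2
Reversed output: acabaccc$

Answer: acabaccc$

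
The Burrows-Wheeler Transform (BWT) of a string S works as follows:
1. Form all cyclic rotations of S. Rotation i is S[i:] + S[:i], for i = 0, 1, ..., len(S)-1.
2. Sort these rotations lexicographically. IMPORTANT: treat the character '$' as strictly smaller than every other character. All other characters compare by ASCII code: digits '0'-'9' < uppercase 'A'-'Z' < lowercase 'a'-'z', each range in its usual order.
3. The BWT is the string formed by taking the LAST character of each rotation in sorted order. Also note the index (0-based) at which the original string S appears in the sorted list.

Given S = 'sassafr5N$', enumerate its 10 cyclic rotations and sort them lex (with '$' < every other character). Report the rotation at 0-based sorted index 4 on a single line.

All 10 rotations (rotation i = S[i:]+S[:i]):
  rot[0] = sassafr5N$
  rot[1] = assafr5N$s
  rot[2] = ssafr5N$sa
  rot[3] = safr5N$sas
  rot[4] = afr5N$sass
  rot[5] = fr5N$sassa
  rot[6] = r5N$sassaf
  rot[7] = 5N$sassafr
  rot[8] = N$sassafr5
  rot[9] = $sassafr5N
Sorted (with $ < everything):
  sorted[0] = $sassafr5N
  sorted[1] = 5N$sassafr
  sorted[2] = N$sassafr5
  sorted[3] = afr5N$sass
  sorted[4] = assafr5N$s
  sorted[5] = fr5N$sassa
  sorted[6] = r5N$sassaf
  sorted[7] = safr5N$sas
  sorted[8] = sassafr5N$
  sorted[9] = ssafr5N$sa
sorted[4] = assafr5N$s

Answer: assafr5N$s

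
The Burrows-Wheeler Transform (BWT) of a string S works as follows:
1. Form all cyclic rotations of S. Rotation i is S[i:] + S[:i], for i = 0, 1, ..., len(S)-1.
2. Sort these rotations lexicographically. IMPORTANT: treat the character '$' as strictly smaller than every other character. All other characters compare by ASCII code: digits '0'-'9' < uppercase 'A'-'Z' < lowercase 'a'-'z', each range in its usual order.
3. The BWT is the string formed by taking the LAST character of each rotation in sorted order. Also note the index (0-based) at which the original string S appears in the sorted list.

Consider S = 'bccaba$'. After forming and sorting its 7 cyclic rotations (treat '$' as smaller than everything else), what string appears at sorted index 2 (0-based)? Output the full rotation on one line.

Answer: aba$bcc

Derivation:
All 7 rotations (rotation i = S[i:]+S[:i]):
  rot[0] = bccaba$
  rot[1] = ccaba$b
  rot[2] = caba$bc
  rot[3] = aba$bcc
  rot[4] = ba$bcca
  rot[5] = a$bccab
  rot[6] = $bccaba
Sorted (with $ < everything):
  sorted[0] = $bccaba
  sorted[1] = a$bccab
  sorted[2] = aba$bcc
  sorted[3] = ba$bcca
  sorted[4] = bccaba$
  sorted[5] = caba$bc
  sorted[6] = ccaba$b
sorted[2] = aba$bcc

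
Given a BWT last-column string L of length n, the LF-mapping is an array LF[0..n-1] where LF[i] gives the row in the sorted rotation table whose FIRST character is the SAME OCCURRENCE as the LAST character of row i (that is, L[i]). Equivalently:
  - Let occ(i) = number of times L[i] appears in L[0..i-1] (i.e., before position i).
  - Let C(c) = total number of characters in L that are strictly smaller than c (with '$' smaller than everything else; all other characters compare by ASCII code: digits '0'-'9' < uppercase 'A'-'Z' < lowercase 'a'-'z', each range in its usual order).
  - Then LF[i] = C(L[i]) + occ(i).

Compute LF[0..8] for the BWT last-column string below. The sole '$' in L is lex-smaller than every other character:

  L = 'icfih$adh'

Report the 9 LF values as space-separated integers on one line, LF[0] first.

Char counts: '$':1, 'a':1, 'c':1, 'd':1, 'f':1, 'h':2, 'i':2
C (first-col start): C('$')=0, C('a')=1, C('c')=2, C('d')=3, C('f')=4, C('h')=5, C('i')=7
L[0]='i': occ=0, LF[0]=C('i')+0=7+0=7
L[1]='c': occ=0, LF[1]=C('c')+0=2+0=2
L[2]='f': occ=0, LF[2]=C('f')+0=4+0=4
L[3]='i': occ=1, LF[3]=C('i')+1=7+1=8
L[4]='h': occ=0, LF[4]=C('h')+0=5+0=5
L[5]='$': occ=0, LF[5]=C('$')+0=0+0=0
L[6]='a': occ=0, LF[6]=C('a')+0=1+0=1
L[7]='d': occ=0, LF[7]=C('d')+0=3+0=3
L[8]='h': occ=1, LF[8]=C('h')+1=5+1=6

Answer: 7 2 4 8 5 0 1 3 6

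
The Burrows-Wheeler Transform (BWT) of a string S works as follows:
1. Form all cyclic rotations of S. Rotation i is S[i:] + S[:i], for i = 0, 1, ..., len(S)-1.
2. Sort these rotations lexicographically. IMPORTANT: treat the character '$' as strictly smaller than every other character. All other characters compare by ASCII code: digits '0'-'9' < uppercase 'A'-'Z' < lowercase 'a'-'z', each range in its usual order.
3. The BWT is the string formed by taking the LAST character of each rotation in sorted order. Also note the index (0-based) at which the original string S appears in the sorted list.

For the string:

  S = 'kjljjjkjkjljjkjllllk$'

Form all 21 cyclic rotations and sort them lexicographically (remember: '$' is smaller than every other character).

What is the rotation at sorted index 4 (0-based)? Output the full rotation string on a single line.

All 21 rotations (rotation i = S[i:]+S[:i]):
  rot[0] = kjljjjkjkjljjkjllllk$
  rot[1] = jljjjkjkjljjkjllllk$k
  rot[2] = ljjjkjkjljjkjllllk$kj
  rot[3] = jjjkjkjljjkjllllk$kjl
  rot[4] = jjkjkjljjkjllllk$kjlj
  rot[5] = jkjkjljjkjllllk$kjljj
  rot[6] = kjkjljjkjllllk$kjljjj
  rot[7] = jkjljjkjllllk$kjljjjk
  rot[8] = kjljjkjllllk$kjljjjkj
  rot[9] = jljjkjllllk$kjljjjkjk
  rot[10] = ljjkjllllk$kjljjjkjkj
  rot[11] = jjkjllllk$kjljjjkjkjl
  rot[12] = jkjllllk$kjljjjkjkjlj
  rot[13] = kjllllk$kjljjjkjkjljj
  rot[14] = jllllk$kjljjjkjkjljjk
  rot[15] = llllk$kjljjjkjkjljjkj
  rot[16] = lllk$kjljjjkjkjljjkjl
  rot[17] = llk$kjljjjkjkjljjkjll
  rot[18] = lk$kjljjjkjkjljjkjlll
  rot[19] = k$kjljjjkjkjljjkjllll
  rot[20] = $kjljjjkjkjljjkjllllk
Sorted (with $ < everything):
  sorted[0] = $kjljjjkjkjljjkjllllk
  sorted[1] = jjjkjkjljjkjllllk$kjl
  sorted[2] = jjkjkjljjkjllllk$kjlj
  sorted[3] = jjkjllllk$kjljjjkjkjl
  sorted[4] = jkjkjljjkjllllk$kjljj
  sorted[5] = jkjljjkjllllk$kjljjjk
  sorted[6] = jkjllllk$kjljjjkjkjlj
  sorted[7] = jljjjkjkjljjkjllllk$k
  sorted[8] = jljjkjllllk$kjljjjkjk
  sorted[9] = jllllk$kjljjjkjkjljjk
  sorted[10] = k$kjljjjkjkjljjkjllll
  sorted[11] = kjkjljjkjllllk$kjljjj
  sorted[12] = kjljjjkjkjljjkjllllk$
  sorted[13] = kjljjkjllllk$kjljjjkj
  sorted[14] = kjllllk$kjljjjkjkjljj
  sorted[15] = ljjjkjkjljjkjllllk$kj
  sorted[16] = ljjkjllllk$kjljjjkjkj
  sorted[17] = lk$kjljjjkjkjljjkjlll
  sorted[18] = llk$kjljjjkjkjljjkjll
  sorted[19] = lllk$kjljjjkjkjljjkjl
  sorted[20] = llllk$kjljjjkjkjljjkj
sorted[4] = jkjkjljjkjllllk$kjljj

Answer: jkjkjljjkjllllk$kjljj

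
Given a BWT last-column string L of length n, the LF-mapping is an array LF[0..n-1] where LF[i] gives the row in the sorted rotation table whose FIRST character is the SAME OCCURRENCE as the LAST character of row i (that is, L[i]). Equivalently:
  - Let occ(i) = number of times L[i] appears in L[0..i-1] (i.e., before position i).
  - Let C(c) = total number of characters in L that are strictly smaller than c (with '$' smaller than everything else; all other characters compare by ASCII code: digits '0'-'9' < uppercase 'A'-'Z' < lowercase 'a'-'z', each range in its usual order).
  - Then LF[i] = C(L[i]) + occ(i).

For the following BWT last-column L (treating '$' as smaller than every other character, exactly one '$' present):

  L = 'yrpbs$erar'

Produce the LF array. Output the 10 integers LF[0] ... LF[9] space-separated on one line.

Answer: 9 5 4 2 8 0 3 6 1 7

Derivation:
Char counts: '$':1, 'a':1, 'b':1, 'e':1, 'p':1, 'r':3, 's':1, 'y':1
C (first-col start): C('$')=0, C('a')=1, C('b')=2, C('e')=3, C('p')=4, C('r')=5, C('s')=8, C('y')=9
L[0]='y': occ=0, LF[0]=C('y')+0=9+0=9
L[1]='r': occ=0, LF[1]=C('r')+0=5+0=5
L[2]='p': occ=0, LF[2]=C('p')+0=4+0=4
L[3]='b': occ=0, LF[3]=C('b')+0=2+0=2
L[4]='s': occ=0, LF[4]=C('s')+0=8+0=8
L[5]='$': occ=0, LF[5]=C('$')+0=0+0=0
L[6]='e': occ=0, LF[6]=C('e')+0=3+0=3
L[7]='r': occ=1, LF[7]=C('r')+1=5+1=6
L[8]='a': occ=0, LF[8]=C('a')+0=1+0=1
L[9]='r': occ=2, LF[9]=C('r')+2=5+2=7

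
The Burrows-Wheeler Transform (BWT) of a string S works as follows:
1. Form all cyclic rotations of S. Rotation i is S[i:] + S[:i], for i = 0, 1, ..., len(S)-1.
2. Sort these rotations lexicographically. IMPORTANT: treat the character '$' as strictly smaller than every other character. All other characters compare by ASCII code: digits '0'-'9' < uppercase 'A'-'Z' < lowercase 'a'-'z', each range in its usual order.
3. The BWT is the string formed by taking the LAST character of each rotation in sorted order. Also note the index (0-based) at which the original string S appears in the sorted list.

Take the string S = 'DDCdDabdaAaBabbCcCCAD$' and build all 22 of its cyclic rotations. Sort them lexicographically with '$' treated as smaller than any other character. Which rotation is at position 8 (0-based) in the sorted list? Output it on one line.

Answer: D$DDCdDabdaAaBabbCcCCA

Derivation:
All 22 rotations (rotation i = S[i:]+S[:i]):
  rot[0] = DDCdDabdaAaBabbCcCCAD$
  rot[1] = DCdDabdaAaBabbCcCCAD$D
  rot[2] = CdDabdaAaBabbCcCCAD$DD
  rot[3] = dDabdaAaBabbCcCCAD$DDC
  rot[4] = DabdaAaBabbCcCCAD$DDCd
  rot[5] = abdaAaBabbCcCCAD$DDCdD
  rot[6] = bdaAaBabbCcCCAD$DDCdDa
  rot[7] = daAaBabbCcCCAD$DDCdDab
  rot[8] = aAaBabbCcCCAD$DDCdDabd
  rot[9] = AaBabbCcCCAD$DDCdDabda
  rot[10] = aBabbCcCCAD$DDCdDabdaA
  rot[11] = BabbCcCCAD$DDCdDabdaAa
  rot[12] = abbCcCCAD$DDCdDabdaAaB
  rot[13] = bbCcCCAD$DDCdDabdaAaBa
  rot[14] = bCcCCAD$DDCdDabdaAaBab
  rot[15] = CcCCAD$DDCdDabdaAaBabb
  rot[16] = cCCAD$DDCdDabdaAaBabbC
  rot[17] = CCAD$DDCdDabdaAaBabbCc
  rot[18] = CAD$DDCdDabdaAaBabbCcC
  rot[19] = AD$DDCdDabdaAaBabbCcCC
  rot[20] = D$DDCdDabdaAaBabbCcCCA
  rot[21] = $DDCdDabdaAaBabbCcCCAD
Sorted (with $ < everything):
  sorted[0] = $DDCdDabdaAaBabbCcCCAD
  sorted[1] = AD$DDCdDabdaAaBabbCcCC
  sorted[2] = AaBabbCcCCAD$DDCdDabda
  sorted[3] = BabbCcCCAD$DDCdDabdaAa
  sorted[4] = CAD$DDCdDabdaAaBabbCcC
  sorted[5] = CCAD$DDCdDabdaAaBabbCc
  sorted[6] = CcCCAD$DDCdDabdaAaBabb
  sorted[7] = CdDabdaAaBabbCcCCAD$DD
  sorted[8] = D$DDCdDabdaAaBabbCcCCA
  sorted[9] = DCdDabdaAaBabbCcCCAD$D
  sorted[10] = DDCdDabdaAaBabbCcCCAD$
  sorted[11] = DabdaAaBabbCcCCAD$DDCd
  sorted[12] = aAaBabbCcCCAD$DDCdDabd
  sorted[13] = aBabbCcCCAD$DDCdDabdaA
  sorted[14] = abbCcCCAD$DDCdDabdaAaB
  sorted[15] = abdaAaBabbCcCCAD$DDCdD
  sorted[16] = bCcCCAD$DDCdDabdaAaBab
  sorted[17] = bbCcCCAD$DDCdDabdaAaBa
  sorted[18] = bdaAaBabbCcCCAD$DDCdDa
  sorted[19] = cCCAD$DDCdDabdaAaBabbC
  sorted[20] = dDabdaAaBabbCcCCAD$DDC
  sorted[21] = daAaBabbCcCCAD$DDCdDab
sorted[8] = D$DDCdDabdaAaBabbCcCCA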